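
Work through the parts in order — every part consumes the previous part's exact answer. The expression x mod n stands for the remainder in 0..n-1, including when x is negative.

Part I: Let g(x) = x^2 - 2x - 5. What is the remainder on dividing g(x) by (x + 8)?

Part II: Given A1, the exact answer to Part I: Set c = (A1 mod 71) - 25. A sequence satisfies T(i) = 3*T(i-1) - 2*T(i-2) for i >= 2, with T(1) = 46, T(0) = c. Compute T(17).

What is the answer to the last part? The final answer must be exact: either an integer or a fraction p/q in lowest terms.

8781736

Part I: remainder = value at the root: 1*(-8)^2 - 2*(-8)^1 - 5 = (64) + (16) + (-5) = 75; answer 75
Part II: A1 = 75; c = -21; T(2) = 3*(46) - 2*(-21) = 180; iterating: T(2)=180, T(3)=448, T(4)=984, T(5)=2056, T(6)=4200, T(7)=8488, T(8)=17064, T(9)=34216, T(10)=68520, T(11)=137128, T(12)=274344, T(13)=548776, T(14)=1097640, T(15)=2195368, T(16)=4390824, T(17)=8781736; answer 8781736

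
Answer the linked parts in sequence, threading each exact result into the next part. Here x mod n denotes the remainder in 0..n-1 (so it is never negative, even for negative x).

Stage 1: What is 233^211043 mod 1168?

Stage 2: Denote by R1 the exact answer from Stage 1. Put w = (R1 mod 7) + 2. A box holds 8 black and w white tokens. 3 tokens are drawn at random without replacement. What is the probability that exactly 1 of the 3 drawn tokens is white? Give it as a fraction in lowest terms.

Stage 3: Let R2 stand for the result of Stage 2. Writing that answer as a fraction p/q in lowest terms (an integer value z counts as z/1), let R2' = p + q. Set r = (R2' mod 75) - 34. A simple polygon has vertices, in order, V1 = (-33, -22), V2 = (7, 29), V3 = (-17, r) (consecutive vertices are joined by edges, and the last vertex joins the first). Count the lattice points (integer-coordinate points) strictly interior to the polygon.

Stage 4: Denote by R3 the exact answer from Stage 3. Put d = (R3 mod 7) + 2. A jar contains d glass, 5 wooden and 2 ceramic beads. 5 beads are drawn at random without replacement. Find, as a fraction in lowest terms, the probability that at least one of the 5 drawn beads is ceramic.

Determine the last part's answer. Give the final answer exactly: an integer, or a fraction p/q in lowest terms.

15/22

Stage 1: squarings mod 1168: 233^1=233, 233^2=561, 233^4=529, 233^8=689, 233^16=513, 233^32=369, 233^64=673, 233^128=913, 233^256=785, 233^512=689, 233^1024=513, 233^2048=369, 233^4096=673, 233^8192=913, 233^16384=785, 233^32768=689, 233^65536=513, 233^131072=369; 233^211043 = 233^1 * 233^2 * 233^32 * 233^64 * 233^2048 * 233^4096 * 233^8192 * 233^65536 * 233^131072 = 281 (mod 1168); answer 281
Stage 2: R1 = 281; w = 3; total draws C(11,3) = 165; favorable C(3,1)*C(8,2) = 84; P = 28/55; answer 28/55
Stage 3: R2 = 28/55; threaded value p + q = 83; r = -26; cross terms: (-33*29 - 7*-22)=-803, (7*-26 - -17*29)=311, (-17*-22 - -33*-26)=-484; twice the area = |-976| = 976; area = 488; boundary points = 1 + 1 + 4 = 6; strictly interior points = area - boundary/2 + 1 = 486; answer 486
Stage 4: R3 = 486; d = 5; total draws C(12,5) = 792; complement C(10,5) = 252; favorable 792 - 252 = 540; P = 15/22; answer 15/22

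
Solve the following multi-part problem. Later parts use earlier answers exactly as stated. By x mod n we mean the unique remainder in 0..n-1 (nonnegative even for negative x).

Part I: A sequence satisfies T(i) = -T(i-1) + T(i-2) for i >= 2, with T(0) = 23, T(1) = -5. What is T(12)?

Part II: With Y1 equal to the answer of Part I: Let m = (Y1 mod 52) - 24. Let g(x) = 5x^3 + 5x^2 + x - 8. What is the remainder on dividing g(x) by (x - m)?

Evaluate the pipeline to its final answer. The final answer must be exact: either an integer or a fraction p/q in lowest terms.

-10161

Part I: T(2) = -1*(-5) + 1*(23) = 28; iterating: T(2)=28, T(3)=-33, T(4)=61, T(5)=-94, T(6)=155, T(7)=-249, T(8)=404, T(9)=-653, T(10)=1057, T(11)=-1710, T(12)=2767; answer 2767
Part II: Y1 = 2767; m = -13; remainder = value at the root: 5*(-13)^3 + 5*(-13)^2 + 1*(-13)^1 - 8 = (-10985) + (845) + (-13) + (-8) = -10161; answer -10161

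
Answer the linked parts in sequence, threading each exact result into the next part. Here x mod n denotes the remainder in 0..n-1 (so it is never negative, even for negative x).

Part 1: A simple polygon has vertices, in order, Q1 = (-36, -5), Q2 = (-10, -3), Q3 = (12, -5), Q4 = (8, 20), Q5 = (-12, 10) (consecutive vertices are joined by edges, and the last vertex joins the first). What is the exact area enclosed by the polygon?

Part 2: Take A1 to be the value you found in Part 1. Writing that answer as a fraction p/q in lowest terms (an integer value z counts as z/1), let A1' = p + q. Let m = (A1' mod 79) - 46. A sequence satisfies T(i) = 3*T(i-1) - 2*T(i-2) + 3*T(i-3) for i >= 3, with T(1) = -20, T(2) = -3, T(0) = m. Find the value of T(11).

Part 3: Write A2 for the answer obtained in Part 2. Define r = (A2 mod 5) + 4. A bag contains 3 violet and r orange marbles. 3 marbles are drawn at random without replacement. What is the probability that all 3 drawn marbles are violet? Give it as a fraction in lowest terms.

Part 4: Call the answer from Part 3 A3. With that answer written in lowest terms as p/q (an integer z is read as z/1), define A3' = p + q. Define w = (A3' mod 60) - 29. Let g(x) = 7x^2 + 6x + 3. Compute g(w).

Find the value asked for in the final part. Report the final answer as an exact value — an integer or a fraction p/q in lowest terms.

5323

Part 1: cross terms: (-36*-3 - -10*-5)=58, (-10*-5 - 12*-3)=86, (12*20 - 8*-5)=280, (8*10 - -12*20)=320, (-12*-5 - -36*10)=420; twice the area = |1164| = 1164; area = 582; answer 582
Part 2: A1 = 582; threaded value p + q = 583; m = -16; T(3) = 3*(-3) - 2*(-20) + 3*(-16) = -17; iterating: T(3)=-17, T(4)=-105, T(5)=-290, T(6)=-711, T(7)=-1868, T(8)=-5052, T(9)=-13553, T(10)=-36159, T(11)=-96527; answer -96527
Part 3: A2 = -96527; r = 7; total draws C(10,3) = 120; favorable C(3,3) = 1; P = 1/120; answer 1/120
Part 4: A3 = 1/120; threaded value p + q = 121; w = -28; 7*(-28)^2 + 6*(-28)^1 + 3 = (5488) + (-168) + (3) = 5323; answer 5323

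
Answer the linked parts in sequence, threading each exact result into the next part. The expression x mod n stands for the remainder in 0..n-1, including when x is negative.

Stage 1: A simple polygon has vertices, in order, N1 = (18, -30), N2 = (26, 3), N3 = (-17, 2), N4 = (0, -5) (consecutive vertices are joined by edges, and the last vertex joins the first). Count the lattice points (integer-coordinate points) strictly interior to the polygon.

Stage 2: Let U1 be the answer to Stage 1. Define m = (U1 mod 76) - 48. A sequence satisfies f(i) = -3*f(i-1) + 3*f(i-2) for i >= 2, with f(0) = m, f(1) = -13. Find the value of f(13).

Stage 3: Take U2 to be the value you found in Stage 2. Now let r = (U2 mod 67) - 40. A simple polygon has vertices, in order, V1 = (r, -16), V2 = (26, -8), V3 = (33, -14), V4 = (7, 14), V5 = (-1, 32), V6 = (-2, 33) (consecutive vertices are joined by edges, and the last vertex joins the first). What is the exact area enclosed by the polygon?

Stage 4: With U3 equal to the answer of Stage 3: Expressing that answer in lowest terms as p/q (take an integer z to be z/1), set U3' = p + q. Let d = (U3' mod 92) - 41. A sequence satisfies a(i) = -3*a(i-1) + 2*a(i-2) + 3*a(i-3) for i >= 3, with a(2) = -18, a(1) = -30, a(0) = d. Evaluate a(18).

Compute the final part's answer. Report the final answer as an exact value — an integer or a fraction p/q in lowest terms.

-6676928100

Stage 1: cross terms: (18*3 - 26*-30)=834, (26*2 - -17*3)=103, (-17*-5 - 0*2)=85, (0*-30 - 18*-5)=90; twice the area = |1112| = 1112; area = 556; boundary points = 1 + 1 + 1 + 1 = 4; strictly interior points = area - boundary/2 + 1 = 555; answer 555
Stage 2: U1 = 555; m = -25; f(2) = -3*(-13) + 3*(-25) = -36; iterating: f(2)=-36, f(3)=69, f(4)=-315, f(5)=1152, f(6)=-4401, f(7)=16659, f(8)=-63180, f(9)=239517, f(10)=-908091, f(11)=3442824, f(12)=-13052745, f(13)=49486707; answer 49486707
Stage 3: U2 = 49486707; r = -2; cross terms: (-2*-8 - 26*-16)=432, (26*-14 - 33*-8)=-100, (33*14 - 7*-14)=560, (7*32 - -1*14)=238, (-1*33 - -2*32)=31, (-2*-16 - -2*33)=98; twice the area = |1259| = 1259; area = 1259/2; answer 1259/2
Stage 4: U3 = 1259/2; threaded value p + q = 1261; d = 24; a(3) = -3*(-18) + 2*(-30) + 3*(24) = 66; iterating: a(3)=66, a(4)=-324, a(5)=1050, a(6)=-3600, a(7)=11928, a(8)=-39834, a(9)=132558, a(10)=-441558, a(11)=1470288, a(12)=-4896306, a(13)=16304820, a(14)=-54296208, a(15)=180809346, a(16)=-602105994, a(17)=2005048050, a(18)=-6676928100; answer -6676928100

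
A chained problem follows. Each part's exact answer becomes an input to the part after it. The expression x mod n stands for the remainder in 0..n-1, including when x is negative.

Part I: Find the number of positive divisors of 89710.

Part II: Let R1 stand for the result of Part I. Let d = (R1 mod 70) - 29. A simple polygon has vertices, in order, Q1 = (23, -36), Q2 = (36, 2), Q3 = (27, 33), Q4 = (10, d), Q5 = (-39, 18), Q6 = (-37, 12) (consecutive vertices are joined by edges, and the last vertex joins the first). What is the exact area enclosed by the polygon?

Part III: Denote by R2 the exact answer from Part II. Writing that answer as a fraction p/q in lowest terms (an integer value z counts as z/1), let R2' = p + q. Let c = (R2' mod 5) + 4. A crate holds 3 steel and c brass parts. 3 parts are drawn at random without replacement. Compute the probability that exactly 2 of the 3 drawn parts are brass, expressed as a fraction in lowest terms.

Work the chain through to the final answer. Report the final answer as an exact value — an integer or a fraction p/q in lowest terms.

21/40

Part I: 89710 = 2 * 5 * 8971; number of divisors = (1+1) * (1+1) * (1+1) = 8; answer 8
Part II: R1 = 8; d = -21; cross terms: (23*2 - 36*-36)=1342, (36*33 - 27*2)=1134, (27*-21 - 10*33)=-897, (10*18 - -39*-21)=-639, (-39*12 - -37*18)=198, (-37*-36 - 23*12)=1056; twice the area = |2194| = 2194; area = 1097; answer 1097
Part III: R2 = 1097; threaded value p + q = 1098; c = 7; total draws C(10,3) = 120; favorable C(7,2)*C(3,1) = 63; P = 21/40; answer 21/40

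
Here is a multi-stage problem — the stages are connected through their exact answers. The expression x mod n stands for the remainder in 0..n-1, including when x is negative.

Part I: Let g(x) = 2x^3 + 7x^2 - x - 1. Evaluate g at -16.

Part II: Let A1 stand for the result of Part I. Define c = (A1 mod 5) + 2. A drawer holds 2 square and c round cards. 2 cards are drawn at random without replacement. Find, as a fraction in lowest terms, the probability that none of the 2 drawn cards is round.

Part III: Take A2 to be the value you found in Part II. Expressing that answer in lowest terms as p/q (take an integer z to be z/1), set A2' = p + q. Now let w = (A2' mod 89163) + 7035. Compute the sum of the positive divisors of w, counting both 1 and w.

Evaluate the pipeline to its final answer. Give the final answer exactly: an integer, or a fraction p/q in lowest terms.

12096

Part I: 2*(-16)^3 + 7*(-16)^2 - 1*(-16)^1 - 1 = (-8192) + (1792) + (16) + (-1) = -6385; answer -6385
Part II: A1 = -6385; c = 2; total draws C(4,2) = 6; favorable C(2,2) = 1; P = 1/6; answer 1/6
Part III: A2 = 1/6; threaded value p + q = 7; w = 7042; 7042 = 2 * 7 * 503; sigma = (1 + 2) * (1 + 7) * (1 + 503) = 3 * 8 * 504 = 12096; answer 12096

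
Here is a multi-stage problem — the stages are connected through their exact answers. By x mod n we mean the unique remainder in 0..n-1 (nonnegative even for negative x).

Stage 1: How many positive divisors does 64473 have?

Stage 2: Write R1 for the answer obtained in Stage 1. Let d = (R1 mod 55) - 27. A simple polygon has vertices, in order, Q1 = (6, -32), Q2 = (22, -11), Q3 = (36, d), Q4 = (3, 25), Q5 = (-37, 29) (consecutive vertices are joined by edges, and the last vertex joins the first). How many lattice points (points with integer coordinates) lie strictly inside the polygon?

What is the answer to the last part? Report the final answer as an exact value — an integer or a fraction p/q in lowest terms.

1755

Stage 1: 64473 = 3 * 21491; number of divisors = (1+1) * (1+1) = 4; answer 4
Stage 2: R1 = 4; d = -23; cross terms: (6*-11 - 22*-32)=638, (22*-23 - 36*-11)=-110, (36*25 - 3*-23)=969, (3*29 - -37*25)=1012, (-37*-32 - 6*29)=1010; twice the area = |3519| = 3519; area = 3519/2; boundary points = 1 + 2 + 3 + 4 + 1 = 11; strictly interior points = area - boundary/2 + 1 = 1755; answer 1755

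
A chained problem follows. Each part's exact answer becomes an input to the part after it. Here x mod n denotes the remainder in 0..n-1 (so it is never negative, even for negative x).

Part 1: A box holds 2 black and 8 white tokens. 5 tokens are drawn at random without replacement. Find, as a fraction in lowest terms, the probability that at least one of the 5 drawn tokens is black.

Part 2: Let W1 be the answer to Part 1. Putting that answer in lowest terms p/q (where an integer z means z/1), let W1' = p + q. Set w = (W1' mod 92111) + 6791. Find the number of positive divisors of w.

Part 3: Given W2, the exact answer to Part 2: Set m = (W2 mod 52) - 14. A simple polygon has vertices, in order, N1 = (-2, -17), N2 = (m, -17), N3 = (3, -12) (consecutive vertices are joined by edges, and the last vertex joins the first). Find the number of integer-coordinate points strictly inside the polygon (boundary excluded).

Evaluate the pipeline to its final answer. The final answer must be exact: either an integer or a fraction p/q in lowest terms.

Part 1: total draws C(10,5) = 252; complement C(8,5) = 56; favorable 252 - 56 = 196; P = 7/9; answer 7/9
Part 2: W1 = 7/9; threaded value p + q = 16; w = 6807; 6807 = 3 * 2269; number of divisors = (1+1) * (1+1) = 4; answer 4
Part 3: W2 = 4; m = -10; cross terms: (-2*-17 - -10*-17)=-136, (-10*-12 - 3*-17)=171, (3*-17 - -2*-12)=-75; twice the area = |-40| = 40; area = 20; boundary points = 8 + 1 + 5 = 14; strictly interior points = area - boundary/2 + 1 = 14; answer 14

14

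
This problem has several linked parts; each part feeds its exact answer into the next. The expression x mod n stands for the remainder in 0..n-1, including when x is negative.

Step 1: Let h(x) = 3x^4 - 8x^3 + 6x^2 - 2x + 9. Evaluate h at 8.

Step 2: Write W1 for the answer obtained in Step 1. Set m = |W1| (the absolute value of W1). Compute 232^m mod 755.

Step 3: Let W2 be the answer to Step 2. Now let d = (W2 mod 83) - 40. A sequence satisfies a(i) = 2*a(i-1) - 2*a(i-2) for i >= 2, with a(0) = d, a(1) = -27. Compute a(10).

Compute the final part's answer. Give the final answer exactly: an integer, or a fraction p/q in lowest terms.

Step 1: 3*(8)^4 - 8*(8)^3 + 6*(8)^2 - 2*(8)^1 + 9 = (12288) + (-4096) + (384) + (-16) + (9) = 8569; answer 8569
Step 2: W1 = 8569; m = 8569; squarings mod 755: 232^1=232, 232^2=219, 232^4=396, 232^8=531, 232^16=346, 232^32=426, 232^64=276, 232^128=676, 232^256=201, 232^512=386, 232^1024=261, 232^2048=171, 232^4096=551, 232^8192=91; 232^8569 = 232^1 * 232^8 * 232^16 * 232^32 * 232^64 * 232^256 * 232^8192 = 752 (mod 755); answer 752
Step 3: W2 = 752; d = -35; a(2) = 2*(-27) - 2*(-35) = 16; iterating: a(2)=16, a(3)=86, a(4)=140, a(5)=108, a(6)=-64, a(7)=-344, a(8)=-560, a(9)=-432, a(10)=256; answer 256

256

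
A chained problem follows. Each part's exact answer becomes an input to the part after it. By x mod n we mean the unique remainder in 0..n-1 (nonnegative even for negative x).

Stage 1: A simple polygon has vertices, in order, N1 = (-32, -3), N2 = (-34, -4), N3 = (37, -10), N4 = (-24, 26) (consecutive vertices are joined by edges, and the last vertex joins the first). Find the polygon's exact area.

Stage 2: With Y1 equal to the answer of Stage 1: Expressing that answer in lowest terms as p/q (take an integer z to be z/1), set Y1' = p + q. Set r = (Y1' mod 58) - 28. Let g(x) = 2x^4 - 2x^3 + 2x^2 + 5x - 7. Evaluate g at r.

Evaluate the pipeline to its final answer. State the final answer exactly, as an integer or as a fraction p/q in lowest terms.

Stage 1: cross terms: (-32*-4 - -34*-3)=26, (-34*-10 - 37*-4)=488, (37*26 - -24*-10)=722, (-24*-3 - -32*26)=904; twice the area = |2140| = 2140; area = 1070; answer 1070
Stage 2: Y1 = 1070; threaded value p + q = 1071; r = -1; 2*(-1)^4 - 2*(-1)^3 + 2*(-1)^2 + 5*(-1)^1 - 7 = (2) + (2) + (2) + (-5) + (-7) = -6; answer -6

-6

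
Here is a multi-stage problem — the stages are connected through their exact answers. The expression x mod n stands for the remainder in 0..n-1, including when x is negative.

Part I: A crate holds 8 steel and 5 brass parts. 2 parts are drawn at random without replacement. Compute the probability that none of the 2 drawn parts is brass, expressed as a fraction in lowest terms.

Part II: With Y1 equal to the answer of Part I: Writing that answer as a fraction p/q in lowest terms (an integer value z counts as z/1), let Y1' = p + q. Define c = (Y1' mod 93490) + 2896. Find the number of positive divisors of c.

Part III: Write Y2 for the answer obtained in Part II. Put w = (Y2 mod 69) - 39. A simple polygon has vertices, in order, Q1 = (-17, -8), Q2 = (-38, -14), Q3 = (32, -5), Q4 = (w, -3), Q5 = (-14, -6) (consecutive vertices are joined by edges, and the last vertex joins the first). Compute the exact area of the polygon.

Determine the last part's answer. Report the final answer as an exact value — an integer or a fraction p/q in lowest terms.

479/2

Part I: total draws C(13,2) = 78; favorable C(8,2) = 28; P = 14/39; answer 14/39
Part II: Y1 = 14/39; threaded value p + q = 53; c = 2949; 2949 = 3 * 983; number of divisors = (1+1) * (1+1) = 4; answer 4
Part III: Y2 = 4; w = -35; cross terms: (-17*-14 - -38*-8)=-66, (-38*-5 - 32*-14)=638, (32*-3 - -35*-5)=-271, (-35*-6 - -14*-3)=168, (-14*-8 - -17*-6)=10; twice the area = |479| = 479; area = 479/2; answer 479/2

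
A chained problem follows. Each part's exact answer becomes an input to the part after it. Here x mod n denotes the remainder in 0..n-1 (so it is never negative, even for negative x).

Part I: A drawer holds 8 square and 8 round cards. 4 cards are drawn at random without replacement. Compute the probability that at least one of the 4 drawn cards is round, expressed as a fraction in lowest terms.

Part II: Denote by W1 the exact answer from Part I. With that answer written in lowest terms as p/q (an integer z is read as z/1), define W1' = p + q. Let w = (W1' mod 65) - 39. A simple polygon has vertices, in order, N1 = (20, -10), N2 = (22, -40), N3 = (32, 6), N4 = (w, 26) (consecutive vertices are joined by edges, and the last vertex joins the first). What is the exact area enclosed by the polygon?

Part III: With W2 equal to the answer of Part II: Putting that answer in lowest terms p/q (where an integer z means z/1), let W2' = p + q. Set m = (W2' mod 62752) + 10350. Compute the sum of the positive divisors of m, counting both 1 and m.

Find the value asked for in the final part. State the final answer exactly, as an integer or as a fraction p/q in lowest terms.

Part I: total draws C(16,4) = 1820; complement C(8,4) = 70; favorable 1820 - 70 = 1750; P = 25/26; answer 25/26
Part II: W1 = 25/26; threaded value p + q = 51; w = 12; cross terms: (20*-40 - 22*-10)=-580, (22*6 - 32*-40)=1412, (32*26 - 12*6)=760, (12*-10 - 20*26)=-640; twice the area = |952| = 952; area = 476; answer 476
Part III: W2 = 476; threaded value p + q = 477; m = 10827; 10827 = 3^3 * 401; sigma = (1 + 3 + 9 + 27) * (1 + 401) = 40 * 402 = 16080; answer 16080

16080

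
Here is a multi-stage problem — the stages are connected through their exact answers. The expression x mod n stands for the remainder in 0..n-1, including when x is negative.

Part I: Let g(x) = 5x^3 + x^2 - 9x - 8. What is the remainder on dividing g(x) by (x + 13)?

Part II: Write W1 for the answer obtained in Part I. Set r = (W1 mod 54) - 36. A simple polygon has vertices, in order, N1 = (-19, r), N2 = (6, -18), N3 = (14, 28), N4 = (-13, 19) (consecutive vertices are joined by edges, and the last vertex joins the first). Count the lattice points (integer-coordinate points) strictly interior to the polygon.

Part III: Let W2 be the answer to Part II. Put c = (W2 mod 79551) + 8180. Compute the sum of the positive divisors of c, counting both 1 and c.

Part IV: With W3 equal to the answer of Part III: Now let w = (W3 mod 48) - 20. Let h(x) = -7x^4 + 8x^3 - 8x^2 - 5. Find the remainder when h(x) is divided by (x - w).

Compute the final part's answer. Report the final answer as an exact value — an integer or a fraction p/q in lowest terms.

-1413

Part I: remainder = value at the root: 5*(-13)^3 + 1*(-13)^2 - 9*(-13)^1 - 8 = (-10985) + (169) + (117) + (-8) = -10707; answer -10707
Part II: W1 = -10707; r = 3; cross terms: (-19*-18 - 6*3)=324, (6*28 - 14*-18)=420, (14*19 - -13*28)=630, (-13*3 - -19*19)=322; twice the area = |1696| = 1696; area = 848; boundary points = 1 + 2 + 9 + 2 = 14; strictly interior points = area - boundary/2 + 1 = 842; answer 842
Part III: W2 = 842; c = 9022; 9022 = 2 * 13 * 347; sigma = (1 + 2) * (1 + 13) * (1 + 347) = 3 * 14 * 348 = 14616; answer 14616
Part IV: W3 = 14616; w = 4; remainder = value at the root: -7*(4)^4 + 8*(4)^3 - 8*(4)^2 - 5 = (-1792) + (512) + (-128) + (-5) = -1413; answer -1413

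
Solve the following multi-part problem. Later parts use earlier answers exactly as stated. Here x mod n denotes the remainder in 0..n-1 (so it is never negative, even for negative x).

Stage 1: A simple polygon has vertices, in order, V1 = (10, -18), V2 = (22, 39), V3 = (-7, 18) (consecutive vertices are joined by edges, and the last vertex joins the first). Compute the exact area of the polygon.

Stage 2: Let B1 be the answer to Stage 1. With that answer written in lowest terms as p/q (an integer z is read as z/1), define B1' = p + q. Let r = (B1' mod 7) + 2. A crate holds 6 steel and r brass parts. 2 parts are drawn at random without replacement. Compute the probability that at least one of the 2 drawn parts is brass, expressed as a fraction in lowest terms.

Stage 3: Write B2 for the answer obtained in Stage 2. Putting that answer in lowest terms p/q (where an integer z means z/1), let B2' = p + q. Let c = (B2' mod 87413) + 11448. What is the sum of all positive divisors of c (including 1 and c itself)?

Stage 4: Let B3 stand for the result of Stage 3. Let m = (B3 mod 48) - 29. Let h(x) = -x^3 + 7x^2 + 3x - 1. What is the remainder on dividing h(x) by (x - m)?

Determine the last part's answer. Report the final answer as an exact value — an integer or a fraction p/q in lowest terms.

-1756

Stage 1: cross terms: (10*39 - 22*-18)=786, (22*18 - -7*39)=669, (-7*-18 - 10*18)=-54; twice the area = |1401| = 1401; area = 1401/2; answer 1401/2
Stage 2: B1 = 1401/2; threaded value p + q = 1403; r = 5; total draws C(11,2) = 55; complement C(6,2) = 15; favorable 55 - 15 = 40; P = 8/11; answer 8/11
Stage 3: B2 = 8/11; threaded value p + q = 19; c = 11467; 11467 is prime, so its only divisors are 1 and 11467; sigma = 1 + 11467 = 11468; answer 11468
Stage 4: B3 = 11468; m = 15; remainder = value at the root: -1*(15)^3 + 7*(15)^2 + 3*(15)^1 - 1 = (-3375) + (1575) + (45) + (-1) = -1756; answer -1756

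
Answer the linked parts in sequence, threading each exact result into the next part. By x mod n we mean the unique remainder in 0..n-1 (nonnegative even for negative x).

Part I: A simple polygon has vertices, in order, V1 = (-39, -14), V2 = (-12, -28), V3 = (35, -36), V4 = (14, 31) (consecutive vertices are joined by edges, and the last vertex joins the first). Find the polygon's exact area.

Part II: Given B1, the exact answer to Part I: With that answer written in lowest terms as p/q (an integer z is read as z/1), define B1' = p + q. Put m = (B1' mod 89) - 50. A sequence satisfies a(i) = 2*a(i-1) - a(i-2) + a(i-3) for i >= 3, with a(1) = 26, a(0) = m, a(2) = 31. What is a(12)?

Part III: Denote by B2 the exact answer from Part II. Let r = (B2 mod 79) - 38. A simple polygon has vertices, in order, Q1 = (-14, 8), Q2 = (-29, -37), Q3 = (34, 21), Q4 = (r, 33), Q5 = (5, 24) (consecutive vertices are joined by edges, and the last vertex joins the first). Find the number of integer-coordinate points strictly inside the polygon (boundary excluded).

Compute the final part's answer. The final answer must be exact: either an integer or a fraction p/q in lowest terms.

1307

Part I: cross terms: (-39*-28 - -12*-14)=924, (-12*-36 - 35*-28)=1412, (35*31 - 14*-36)=1589, (14*-14 - -39*31)=1013; twice the area = |4938| = 4938; area = 2469; answer 2469
Part II: B1 = 2469; threaded value p + q = 2470; m = 17; a(3) = 2*(31) - 1*(26) + 1*(17) = 53; iterating: a(3)=53, a(4)=101, a(5)=180, a(6)=312, a(7)=545, a(8)=958, a(9)=1683, a(10)=2953, a(11)=5181, a(12)=9092; answer 9092
Part III: B2 = 9092; r = -31; cross terms: (-14*-37 - -29*8)=750, (-29*21 - 34*-37)=649, (34*33 - -31*21)=1773, (-31*24 - 5*33)=-909, (5*8 - -14*24)=376; twice the area = |2639| = 2639; area = 2639/2; boundary points = 15 + 1 + 1 + 9 + 1 = 27; strictly interior points = area - boundary/2 + 1 = 1307; answer 1307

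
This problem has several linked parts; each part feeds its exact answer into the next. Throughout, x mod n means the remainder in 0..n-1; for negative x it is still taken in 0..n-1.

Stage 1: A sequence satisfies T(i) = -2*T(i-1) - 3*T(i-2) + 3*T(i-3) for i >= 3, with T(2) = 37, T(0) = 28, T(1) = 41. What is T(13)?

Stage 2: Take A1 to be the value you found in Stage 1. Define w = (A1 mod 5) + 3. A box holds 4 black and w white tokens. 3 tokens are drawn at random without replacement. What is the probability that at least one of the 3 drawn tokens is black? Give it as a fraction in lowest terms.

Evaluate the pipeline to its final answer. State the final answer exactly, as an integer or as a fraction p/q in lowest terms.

34/35

Stage 1: T(3) = -2*(37) - 3*(41) + 3*(28) = -113; iterating: T(3)=-113, T(4)=238, T(5)=-26, T(6)=-1001, T(7)=2794, T(8)=-2663, T(9)=-6059, T(10)=28489, T(11)=-46790, T(12)=-10064, T(13)=245965; answer 245965
Stage 2: A1 = 245965; w = 3; total draws C(7,3) = 35; complement C(3,3) = 1; favorable 35 - 1 = 34; P = 34/35; answer 34/35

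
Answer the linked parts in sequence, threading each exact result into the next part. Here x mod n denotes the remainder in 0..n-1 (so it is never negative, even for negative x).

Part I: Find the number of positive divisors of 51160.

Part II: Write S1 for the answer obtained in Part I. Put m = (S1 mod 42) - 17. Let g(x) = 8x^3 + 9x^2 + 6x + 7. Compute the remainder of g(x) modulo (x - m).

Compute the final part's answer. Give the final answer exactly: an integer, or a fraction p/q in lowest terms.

Part I: 51160 = 2^3 * 5 * 1279; number of divisors = (3+1) * (1+1) * (1+1) = 16; answer 16
Part II: S1 = 16; m = -1; remainder = value at the root: 8*(-1)^3 + 9*(-1)^2 + 6*(-1)^1 + 7 = (-8) + (9) + (-6) + (7) = 2; answer 2

2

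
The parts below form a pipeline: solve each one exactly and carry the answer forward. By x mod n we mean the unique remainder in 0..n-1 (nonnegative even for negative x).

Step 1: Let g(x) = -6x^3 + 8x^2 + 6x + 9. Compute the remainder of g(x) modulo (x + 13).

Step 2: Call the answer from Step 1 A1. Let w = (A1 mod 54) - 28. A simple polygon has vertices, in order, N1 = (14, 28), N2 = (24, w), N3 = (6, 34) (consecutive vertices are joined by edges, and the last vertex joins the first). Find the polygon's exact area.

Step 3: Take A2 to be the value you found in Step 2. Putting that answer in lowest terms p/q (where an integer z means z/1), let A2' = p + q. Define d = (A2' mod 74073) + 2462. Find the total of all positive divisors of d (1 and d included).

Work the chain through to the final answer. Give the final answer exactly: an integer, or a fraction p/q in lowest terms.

3296

Step 1: remainder = value at the root: -6*(-13)^3 + 8*(-13)^2 + 6*(-13)^1 + 9 = (13182) + (1352) + (-78) + (9) = 14465; answer 14465
Step 2: A1 = 14465; w = 19; cross terms: (14*19 - 24*28)=-406, (24*34 - 6*19)=702, (6*28 - 14*34)=-308; twice the area = |-12| = 12; area = 6; answer 6
Step 3: A2 = 6; threaded value p + q = 7; d = 2469; 2469 = 3 * 823; sigma = (1 + 3) * (1 + 823) = 4 * 824 = 3296; answer 3296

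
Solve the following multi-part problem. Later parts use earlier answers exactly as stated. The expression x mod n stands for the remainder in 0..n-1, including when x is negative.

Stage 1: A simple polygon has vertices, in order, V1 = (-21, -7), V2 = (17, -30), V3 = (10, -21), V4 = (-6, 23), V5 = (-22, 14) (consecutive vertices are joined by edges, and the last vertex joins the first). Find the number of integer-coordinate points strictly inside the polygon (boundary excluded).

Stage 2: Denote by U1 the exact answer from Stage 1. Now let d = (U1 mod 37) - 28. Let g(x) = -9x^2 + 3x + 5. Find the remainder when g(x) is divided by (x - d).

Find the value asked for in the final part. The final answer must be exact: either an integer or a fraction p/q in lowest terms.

Stage 1: cross terms: (-21*-30 - 17*-7)=749, (17*-21 - 10*-30)=-57, (10*23 - -6*-21)=104, (-6*14 - -22*23)=422, (-22*-7 - -21*14)=448; twice the area = |1666| = 1666; area = 833; boundary points = 1 + 1 + 4 + 1 + 1 = 8; strictly interior points = area - boundary/2 + 1 = 830; answer 830
Stage 2: U1 = 830; d = -12; remainder = value at the root: -9*(-12)^2 + 3*(-12)^1 + 5 = (-1296) + (-36) + (5) = -1327; answer -1327

-1327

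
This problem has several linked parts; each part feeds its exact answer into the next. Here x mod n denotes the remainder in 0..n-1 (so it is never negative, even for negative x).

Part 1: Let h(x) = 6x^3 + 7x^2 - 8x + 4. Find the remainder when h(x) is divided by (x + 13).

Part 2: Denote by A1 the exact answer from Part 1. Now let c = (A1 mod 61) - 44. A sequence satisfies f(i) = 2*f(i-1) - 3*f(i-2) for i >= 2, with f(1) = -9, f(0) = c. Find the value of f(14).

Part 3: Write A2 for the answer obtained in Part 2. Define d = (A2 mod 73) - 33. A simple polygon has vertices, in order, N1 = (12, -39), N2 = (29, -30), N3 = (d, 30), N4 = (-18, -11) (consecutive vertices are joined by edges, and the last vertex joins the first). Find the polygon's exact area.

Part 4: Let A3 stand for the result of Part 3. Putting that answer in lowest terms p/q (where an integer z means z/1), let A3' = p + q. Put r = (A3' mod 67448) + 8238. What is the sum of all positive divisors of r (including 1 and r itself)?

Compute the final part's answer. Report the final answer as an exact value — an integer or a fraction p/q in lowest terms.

Part 1: remainder = value at the root: 6*(-13)^3 + 7*(-13)^2 - 8*(-13)^1 + 4 = (-13182) + (1183) + (104) + (4) = -11891; answer -11891
Part 2: A1 = -11891; c = -40; f(2) = 2*(-9) - 3*(-40) = 102; iterating: f(2)=102, f(3)=231, f(4)=156, f(5)=-381, f(6)=-1230, f(7)=-1317, f(8)=1056, f(9)=6063, f(10)=8958, f(11)=-273, f(12)=-27420, f(13)=-54021, f(14)=-25782; answer -25782
Part 3: A2 = -25782; d = 27; cross terms: (12*-30 - 29*-39)=771, (29*30 - 27*-30)=1680, (27*-11 - -18*30)=243, (-18*-39 - 12*-11)=834; twice the area = |3528| = 3528; area = 1764; answer 1764
Part 4: A3 = 1764; threaded value p + q = 1765; r = 10003; 10003 = 7 * 1429; sigma = (1 + 7) * (1 + 1429) = 8 * 1430 = 11440; answer 11440

11440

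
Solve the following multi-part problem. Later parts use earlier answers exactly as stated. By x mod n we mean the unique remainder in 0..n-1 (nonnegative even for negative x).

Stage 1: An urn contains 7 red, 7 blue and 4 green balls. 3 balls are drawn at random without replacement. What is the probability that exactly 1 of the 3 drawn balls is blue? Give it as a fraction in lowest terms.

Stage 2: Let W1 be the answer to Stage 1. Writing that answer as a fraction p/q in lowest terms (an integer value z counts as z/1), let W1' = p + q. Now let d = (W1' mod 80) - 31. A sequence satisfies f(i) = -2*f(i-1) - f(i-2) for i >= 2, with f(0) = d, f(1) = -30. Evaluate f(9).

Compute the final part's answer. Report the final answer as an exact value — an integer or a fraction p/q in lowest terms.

Stage 1: total draws C(18,3) = 816; favorable C(7,1)*C(11,2) = 385; P = 385/816; answer 385/816
Stage 2: W1 = 385/816; threaded value p + q = 1201; d = -30; f(2) = -2*(-30) - 1*(-30) = 90; iterating: f(2)=90, f(3)=-150, f(4)=210, f(5)=-270, f(6)=330, f(7)=-390, f(8)=450, f(9)=-510; answer -510

-510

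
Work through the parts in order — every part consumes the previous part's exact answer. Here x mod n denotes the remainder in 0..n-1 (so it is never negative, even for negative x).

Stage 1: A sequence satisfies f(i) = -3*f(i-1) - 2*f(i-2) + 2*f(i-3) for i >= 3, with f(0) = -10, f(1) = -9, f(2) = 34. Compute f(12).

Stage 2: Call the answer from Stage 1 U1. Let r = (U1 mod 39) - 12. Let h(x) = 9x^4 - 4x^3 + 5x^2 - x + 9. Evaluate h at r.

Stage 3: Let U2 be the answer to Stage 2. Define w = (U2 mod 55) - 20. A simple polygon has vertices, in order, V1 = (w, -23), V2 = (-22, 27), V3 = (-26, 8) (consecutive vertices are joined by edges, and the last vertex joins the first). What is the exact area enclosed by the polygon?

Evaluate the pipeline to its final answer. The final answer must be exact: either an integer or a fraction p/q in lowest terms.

409/2

Stage 1: f(3) = -3*(34) - 2*(-9) + 2*(-10) = -104; iterating: f(3)=-104, f(4)=226, f(5)=-402, f(6)=546, f(7)=-382, f(8)=-750, f(9)=4106, f(10)=-11582, f(11)=25034, f(12)=-43726; answer -43726
Stage 2: U1 = -43726; r = 20; 9*(20)^4 - 4*(20)^3 + 5*(20)^2 - 1*(20)^1 + 9 = (1440000) + (-32000) + (2000) + (-20) + (9) = 1409989; answer 1409989
Stage 3: U2 = 1409989; w = -11; cross terms: (-11*27 - -22*-23)=-803, (-22*8 - -26*27)=526, (-26*-23 - -11*8)=686; twice the area = |409| = 409; area = 409/2; answer 409/2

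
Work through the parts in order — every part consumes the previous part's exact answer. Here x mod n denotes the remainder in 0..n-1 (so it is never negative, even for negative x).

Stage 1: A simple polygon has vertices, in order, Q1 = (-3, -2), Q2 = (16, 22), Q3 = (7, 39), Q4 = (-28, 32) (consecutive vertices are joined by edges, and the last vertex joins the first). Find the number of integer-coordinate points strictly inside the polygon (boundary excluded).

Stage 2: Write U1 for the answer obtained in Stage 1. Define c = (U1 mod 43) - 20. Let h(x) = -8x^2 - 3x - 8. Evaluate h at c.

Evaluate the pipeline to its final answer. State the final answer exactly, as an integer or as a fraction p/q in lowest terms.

Stage 1: cross terms: (-3*22 - 16*-2)=-34, (16*39 - 7*22)=470, (7*32 - -28*39)=1316, (-28*-2 - -3*32)=152; twice the area = |1904| = 1904; area = 952; boundary points = 1 + 1 + 7 + 1 = 10; strictly interior points = area - boundary/2 + 1 = 948; answer 948
Stage 2: U1 = 948; c = -18; -8*(-18)^2 - 3*(-18)^1 - 8 = (-2592) + (54) + (-8) = -2546; answer -2546

-2546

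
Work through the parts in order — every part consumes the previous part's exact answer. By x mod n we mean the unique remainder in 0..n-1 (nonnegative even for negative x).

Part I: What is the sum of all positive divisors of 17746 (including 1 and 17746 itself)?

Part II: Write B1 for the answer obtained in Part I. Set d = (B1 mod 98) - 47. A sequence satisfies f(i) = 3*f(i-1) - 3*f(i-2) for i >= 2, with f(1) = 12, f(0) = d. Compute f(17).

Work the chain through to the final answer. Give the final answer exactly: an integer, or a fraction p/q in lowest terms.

Part I: 17746 = 2 * 19 * 467; sigma = (1 + 2) * (1 + 19) * (1 + 467) = 3 * 20 * 468 = 28080; answer 28080
Part II: B1 = 28080; d = 5; f(2) = 3*(12) - 3*(5) = 21; iterating: f(2)=21, f(3)=27, f(4)=18, f(5)=-27, f(6)=-135, f(7)=-324, f(8)=-567, f(9)=-729, f(10)=-486, f(11)=729, f(12)=3645, f(13)=8748, f(14)=15309, f(15)=19683, f(16)=13122, f(17)=-19683; answer -19683

-19683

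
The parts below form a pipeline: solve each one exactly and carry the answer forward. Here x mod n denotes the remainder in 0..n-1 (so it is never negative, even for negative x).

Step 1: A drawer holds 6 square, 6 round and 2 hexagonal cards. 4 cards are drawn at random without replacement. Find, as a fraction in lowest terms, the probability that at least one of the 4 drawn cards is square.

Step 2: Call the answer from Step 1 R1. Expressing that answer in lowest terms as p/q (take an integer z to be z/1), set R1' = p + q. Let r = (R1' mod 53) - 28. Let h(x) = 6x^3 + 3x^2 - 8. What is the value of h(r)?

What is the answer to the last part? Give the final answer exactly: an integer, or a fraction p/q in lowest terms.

Step 1: total draws C(14,4) = 1001; complement C(8,4) = 70; favorable 1001 - 70 = 931; P = 133/143; answer 133/143
Step 2: R1 = 133/143; threaded value p + q = 276; r = -17; 6*(-17)^3 + 3*(-17)^2 - 8 = (-29478) + (867) + (-8) = -28619; answer -28619

-28619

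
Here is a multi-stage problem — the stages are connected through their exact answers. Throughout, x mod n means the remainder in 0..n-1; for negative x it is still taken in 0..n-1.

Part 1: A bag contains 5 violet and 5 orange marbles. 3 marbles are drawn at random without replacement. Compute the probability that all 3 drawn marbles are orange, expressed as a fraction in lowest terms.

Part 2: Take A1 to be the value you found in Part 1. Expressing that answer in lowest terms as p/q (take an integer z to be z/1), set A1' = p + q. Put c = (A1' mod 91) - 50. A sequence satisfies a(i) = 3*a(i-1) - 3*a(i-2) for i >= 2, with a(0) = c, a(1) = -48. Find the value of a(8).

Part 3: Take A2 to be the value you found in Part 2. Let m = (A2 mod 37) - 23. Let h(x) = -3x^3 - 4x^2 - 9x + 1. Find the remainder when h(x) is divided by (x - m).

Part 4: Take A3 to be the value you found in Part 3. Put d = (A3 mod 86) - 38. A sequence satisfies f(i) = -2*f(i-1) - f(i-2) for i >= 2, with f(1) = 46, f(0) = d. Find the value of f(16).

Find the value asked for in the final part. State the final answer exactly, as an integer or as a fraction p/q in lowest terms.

Part 1: total draws C(10,3) = 120; favorable C(5,3) = 10; P = 1/12; answer 1/12
Part 2: A1 = 1/12; threaded value p + q = 13; c = -37; a(2) = 3*(-48) - 3*(-37) = -33; iterating: a(2)=-33, a(3)=45, a(4)=234, a(5)=567, a(6)=999, a(7)=1296, a(8)=891; answer 891
Part 3: A2 = 891; m = -20; remainder = value at the root: -3*(-20)^3 - 4*(-20)^2 - 9*(-20)^1 + 1 = (24000) + (-1600) + (180) + (1) = 22581; answer 22581
Part 4: A3 = 22581; d = 11; f(2) = -2*(46) - 1*(11) = -103; iterating: f(2)=-103, f(3)=160, f(4)=-217, f(5)=274, f(6)=-331, f(7)=388, f(8)=-445, f(9)=502, f(10)=-559, f(11)=616, f(12)=-673, f(13)=730, f(14)=-787, f(15)=844, f(16)=-901; answer -901

-901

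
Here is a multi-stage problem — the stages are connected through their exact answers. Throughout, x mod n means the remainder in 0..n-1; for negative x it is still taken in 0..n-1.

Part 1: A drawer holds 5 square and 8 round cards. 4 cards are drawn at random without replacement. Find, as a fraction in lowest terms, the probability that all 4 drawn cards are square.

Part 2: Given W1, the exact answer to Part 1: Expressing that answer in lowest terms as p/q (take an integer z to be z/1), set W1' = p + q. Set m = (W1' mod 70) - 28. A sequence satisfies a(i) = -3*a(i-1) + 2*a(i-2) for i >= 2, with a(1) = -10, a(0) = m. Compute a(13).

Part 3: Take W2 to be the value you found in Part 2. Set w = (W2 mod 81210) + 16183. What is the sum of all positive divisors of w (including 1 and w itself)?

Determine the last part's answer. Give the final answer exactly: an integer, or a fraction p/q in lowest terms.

31776

Part 1: total draws C(13,4) = 715; favorable C(5,4) = 5; P = 1/143; answer 1/143
Part 2: W1 = 1/143; threaded value p + q = 144; m = -24; a(2) = -3*(-10) + 2*(-24) = -18; iterating: a(2)=-18, a(3)=34, a(4)=-138, a(5)=482, a(6)=-1722, a(7)=6130, a(8)=-21834, a(9)=77762, a(10)=-276954, a(11)=986386, a(12)=-3513066, a(13)=12511970; answer 12511970
Part 3: W2 = 12511970; w = 21813; 21813 = 3 * 11 * 661; sigma = (1 + 3) * (1 + 11) * (1 + 661) = 4 * 12 * 662 = 31776; answer 31776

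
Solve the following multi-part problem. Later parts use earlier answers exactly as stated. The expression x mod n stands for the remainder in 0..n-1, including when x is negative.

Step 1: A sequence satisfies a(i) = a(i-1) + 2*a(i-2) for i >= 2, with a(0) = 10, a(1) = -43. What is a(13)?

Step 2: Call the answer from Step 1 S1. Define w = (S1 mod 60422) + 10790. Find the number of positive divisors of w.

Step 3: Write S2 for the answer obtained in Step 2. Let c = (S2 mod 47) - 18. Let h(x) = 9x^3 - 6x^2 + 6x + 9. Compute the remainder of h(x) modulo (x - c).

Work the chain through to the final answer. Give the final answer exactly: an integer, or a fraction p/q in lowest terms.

-25947

Step 1: a(2) = 1*(-43) + 2*(10) = -23; iterating: a(2)=-23, a(3)=-109, a(4)=-155, a(5)=-373, a(6)=-683, a(7)=-1429, a(8)=-2795, a(9)=-5653, a(10)=-11243, a(11)=-22549, a(12)=-45035, a(13)=-90133; answer -90133
Step 2: S1 = -90133; w = 41501; 41501 = 47 * 883; number of divisors = (1+1) * (1+1) = 4; answer 4
Step 3: S2 = 4; c = -14; remainder = value at the root: 9*(-14)^3 - 6*(-14)^2 + 6*(-14)^1 + 9 = (-24696) + (-1176) + (-84) + (9) = -25947; answer -25947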